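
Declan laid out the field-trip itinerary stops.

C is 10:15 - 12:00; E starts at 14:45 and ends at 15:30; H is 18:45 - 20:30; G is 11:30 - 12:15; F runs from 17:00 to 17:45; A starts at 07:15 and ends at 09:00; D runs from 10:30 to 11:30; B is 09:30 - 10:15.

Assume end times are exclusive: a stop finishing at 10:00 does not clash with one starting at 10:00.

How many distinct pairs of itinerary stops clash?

2

Sorted by start: A, B, C, D, G, E, F, H.
B starts after A ends — done with A.
C starts exactly when B ends (back-to-back, no overlap) — done with B.
D starts before C ends → C and D overlap.
G starts before C ends → C and G overlap.
E starts after C ends — done with C.
G starts exactly when D ends (back-to-back, no overlap) — done with D.
E starts after G ends — done with G.
F starts after E ends — done with E.
H starts after F ends.
Overlapping pairs: C & D, C & G — 2 in total.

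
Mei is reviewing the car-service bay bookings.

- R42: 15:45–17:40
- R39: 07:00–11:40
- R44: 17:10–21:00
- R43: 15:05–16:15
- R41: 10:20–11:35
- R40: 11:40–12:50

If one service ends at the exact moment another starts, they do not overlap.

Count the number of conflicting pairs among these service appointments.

3

Sorted by start: R39, R41, R40, R43, R42, R44.
R41 starts before R39 ends → R39 and R41 overlap.
R40 starts exactly when R39 ends (back-to-back, no overlap) — done with R39.
R40 starts after R41 ends — done with R41.
R43 starts after R40 ends — done with R40.
R42 starts before R43 ends → R43 and R42 overlap.
R44 starts after R43 ends.
R44 starts before R42 ends → R42 and R44 overlap.
Overlapping pairs: R39 & R41, R42 & R43, R42 & R44 — 3 in total.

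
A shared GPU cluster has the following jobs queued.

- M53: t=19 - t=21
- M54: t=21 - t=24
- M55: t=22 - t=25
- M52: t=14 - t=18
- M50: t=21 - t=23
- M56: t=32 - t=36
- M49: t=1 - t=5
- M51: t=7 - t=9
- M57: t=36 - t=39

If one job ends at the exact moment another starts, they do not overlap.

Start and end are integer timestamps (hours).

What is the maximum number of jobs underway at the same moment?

Sweep the timeline, counting +1 at each start and −1 at each end (ends before starts at a tie):
t=1 start M49 → 1
t=5 end M49 → 0
t=7 start M51 → 1
t=9 end M51 → 0
t=14 start M52 → 1
t=18 end M52 → 0
t=19 start M53 → 1
t=21 end M53 → 0
t=21 start M50 → 1
t=21 start M54 → 2
t=22 start M55 → 3
t=23 end M50 → 2
t=24 end M54 → 1
t=25 end M55 → 0
t=32 start M56 → 1
t=36 end M56 → 0
t=36 start M57 → 1
t=39 end M57 → 0
Peak is 3, at t=22 (M50, M54, M55).

3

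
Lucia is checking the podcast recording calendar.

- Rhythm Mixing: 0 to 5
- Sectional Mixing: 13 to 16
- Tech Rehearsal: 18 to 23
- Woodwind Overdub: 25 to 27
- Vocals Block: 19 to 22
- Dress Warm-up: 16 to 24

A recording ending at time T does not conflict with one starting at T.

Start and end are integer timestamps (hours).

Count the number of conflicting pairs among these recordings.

3

Sorted by start: Rhythm Mixing, Sectional Mixing, Dress Warm-up, Tech Rehearsal, Vocals Block, Woodwind Overdub.
Sectional Mixing starts after Rhythm Mixing ends; Rhythm Mixing is clear from here.
Dress Warm-up starts exactly when Sectional Mixing ends (back-to-back, no overlap); Sectional Mixing is clear from here.
Tech Rehearsal starts before Dress Warm-up ends → Dress Warm-up and Tech Rehearsal overlap.
Vocals Block starts before Dress Warm-up ends → Dress Warm-up and Vocals Block overlap.
Woodwind Overdub starts after Dress Warm-up ends.
Vocals Block starts before Tech Rehearsal ends → Tech Rehearsal and Vocals Block overlap.
Woodwind Overdub starts after Tech Rehearsal ends.
Woodwind Overdub starts after Vocals Block ends.
Overlapping pairs: Dress Warm-up & Tech Rehearsal, Dress Warm-up & Vocals Block, Tech Rehearsal & Vocals Block — 3 in total.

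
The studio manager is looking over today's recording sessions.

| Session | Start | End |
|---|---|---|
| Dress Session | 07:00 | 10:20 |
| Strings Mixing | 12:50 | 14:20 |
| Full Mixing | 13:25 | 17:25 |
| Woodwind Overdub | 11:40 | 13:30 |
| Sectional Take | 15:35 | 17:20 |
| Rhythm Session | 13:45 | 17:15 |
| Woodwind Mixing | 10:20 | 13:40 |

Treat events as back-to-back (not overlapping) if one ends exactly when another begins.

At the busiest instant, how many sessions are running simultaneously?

4

Sweep the timeline, counting +1 at each start and −1 at each end (ends before starts at a tie):
07:00 start Dress Session → 1
10:20 end Dress Session → 0
10:20 start Woodwind Mixing → 1
11:40 start Woodwind Overdub → 2
12:50 start Strings Mixing → 3
13:25 start Full Mixing → 4
13:30 end Woodwind Overdub → 3
13:40 end Woodwind Mixing → 2
13:45 start Rhythm Session → 3
14:20 end Strings Mixing → 2
15:35 start Sectional Take → 3
17:15 end Rhythm Session → 2
17:20 end Sectional Take → 1
17:25 end Full Mixing → 0
Peak is 4, at 13:25 (Full Mixing, Strings Mixing, Woodwind Mixing, Woodwind Overdub).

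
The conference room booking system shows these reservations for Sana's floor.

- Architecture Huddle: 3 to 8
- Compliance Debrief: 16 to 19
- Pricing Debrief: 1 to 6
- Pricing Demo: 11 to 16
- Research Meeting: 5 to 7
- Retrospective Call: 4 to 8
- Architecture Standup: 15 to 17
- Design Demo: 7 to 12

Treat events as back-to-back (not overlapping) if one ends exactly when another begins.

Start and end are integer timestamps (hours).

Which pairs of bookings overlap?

Sorted by start: Pricing Debrief, Architecture Huddle, Retrospective Call, Research Meeting, Design Demo, Pricing Demo, Architecture Standup, Compliance Debrief.
Architecture Huddle starts before Pricing Debrief ends → Pricing Debrief and Architecture Huddle overlap.
Retrospective Call starts before Pricing Debrief ends → Pricing Debrief and Retrospective Call overlap.
Research Meeting starts before Pricing Debrief ends → Pricing Debrief and Research Meeting overlap.
Design Demo starts after Pricing Debrief ends; Pricing Debrief is clear from here.
Retrospective Call starts before Architecture Huddle ends → Architecture Huddle and Retrospective Call overlap.
Research Meeting starts before Architecture Huddle ends → Architecture Huddle and Research Meeting overlap.
Design Demo starts before Architecture Huddle ends → Architecture Huddle and Design Demo overlap.
Pricing Demo starts after Architecture Huddle ends; Architecture Huddle is clear from here.
Research Meeting starts before Retrospective Call ends → Retrospective Call and Research Meeting overlap.
Design Demo starts before Retrospective Call ends → Retrospective Call and Design Demo overlap.
Pricing Demo starts after Retrospective Call ends; Retrospective Call is clear from here.
Design Demo starts exactly when Research Meeting ends (back-to-back, no overlap); Research Meeting is clear from here.
Pricing Demo starts before Design Demo ends → Design Demo and Pricing Demo overlap.
Architecture Standup starts after Design Demo ends; Design Demo is clear from here.
Architecture Standup starts before Pricing Demo ends → Pricing Demo and Architecture Standup overlap.
Compliance Debrief starts exactly when Pricing Demo ends (back-to-back, no overlap).
Compliance Debrief starts before Architecture Standup ends → Architecture Standup and Compliance Debrief overlap.

Architecture Huddle & Design Demo, Architecture Huddle & Pricing Debrief, Architecture Huddle & Research Meeting, Architecture Huddle & Retrospective Call, Architecture Standup & Compliance Debrief, Architecture Standup & Pricing Demo, Design Demo & Pricing Demo, Design Demo & Retrospective Call, Pricing Debrief & Research Meeting, Pricing Debrief & Retrospective Call, Research Meeting & Retrospective Call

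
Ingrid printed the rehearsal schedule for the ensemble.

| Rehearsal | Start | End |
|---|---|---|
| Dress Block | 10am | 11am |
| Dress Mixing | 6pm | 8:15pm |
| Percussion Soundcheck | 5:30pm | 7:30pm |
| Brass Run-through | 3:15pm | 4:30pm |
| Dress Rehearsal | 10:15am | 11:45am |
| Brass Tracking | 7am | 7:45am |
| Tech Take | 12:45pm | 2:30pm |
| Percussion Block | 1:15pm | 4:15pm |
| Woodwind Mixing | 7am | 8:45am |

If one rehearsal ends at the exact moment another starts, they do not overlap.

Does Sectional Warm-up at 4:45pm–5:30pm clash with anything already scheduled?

No — it doesn't clash with anything

Brass Tracking: ends 7:45am at or before Sectional Warm-up starts 4:45pm → clear.
Woodwind Mixing: ends 8:45am at or before Sectional Warm-up starts 4:45pm → clear.
Dress Block: ends 11am at or before Sectional Warm-up starts 4:45pm → clear.
Dress Rehearsal: ends 11:45am at or before Sectional Warm-up starts 4:45pm → clear.
Tech Take: ends 2:30pm at or before Sectional Warm-up starts 4:45pm → clear.
Percussion Block: ends 4:15pm at or before Sectional Warm-up starts 4:45pm → clear.
Brass Run-through: ends 4:30pm at or before Sectional Warm-up starts 4:45pm → clear.
Percussion Soundcheck: starts 5:30pm at or after Sectional Warm-up ends 5:30pm → clear.
Dress Mixing: starts 6pm at or after Sectional Warm-up ends 5:30pm → clear.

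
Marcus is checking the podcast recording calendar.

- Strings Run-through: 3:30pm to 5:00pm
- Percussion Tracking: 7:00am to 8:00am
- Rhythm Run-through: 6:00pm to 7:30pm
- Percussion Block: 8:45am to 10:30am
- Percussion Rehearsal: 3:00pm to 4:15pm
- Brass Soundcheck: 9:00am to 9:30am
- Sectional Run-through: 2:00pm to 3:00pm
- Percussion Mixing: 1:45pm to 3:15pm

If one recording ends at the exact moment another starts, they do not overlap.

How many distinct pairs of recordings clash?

4

Sorted by start: Percussion Tracking, Percussion Block, Brass Soundcheck, Percussion Mixing, Sectional Run-through, Percussion Rehearsal, Strings Run-through, Rhythm Run-through.
Percussion Block starts after Percussion Tracking ends — done with Percussion Tracking.
Brass Soundcheck starts before Percussion Block ends → Percussion Block and Brass Soundcheck overlap.
Percussion Mixing starts after Percussion Block ends — done with Percussion Block.
Percussion Mixing starts after Brass Soundcheck ends — done with Brass Soundcheck.
Sectional Run-through starts before Percussion Mixing ends → Percussion Mixing and Sectional Run-through overlap.
Percussion Rehearsal starts before Percussion Mixing ends → Percussion Mixing and Percussion Rehearsal overlap.
Strings Run-through starts after Percussion Mixing ends — done with Percussion Mixing.
Percussion Rehearsal starts exactly when Sectional Run-through ends (back-to-back, no overlap) — done with Sectional Run-through.
Strings Run-through starts before Percussion Rehearsal ends → Percussion Rehearsal and Strings Run-through overlap.
Rhythm Run-through starts after Percussion Rehearsal ends.
Rhythm Run-through starts after Strings Run-through ends.
Overlapping pairs: Brass Soundcheck & Percussion Block, Percussion Mixing & Percussion Rehearsal, Percussion Mixing & Sectional Run-through, Percussion Rehearsal & Strings Run-through — 4 in total.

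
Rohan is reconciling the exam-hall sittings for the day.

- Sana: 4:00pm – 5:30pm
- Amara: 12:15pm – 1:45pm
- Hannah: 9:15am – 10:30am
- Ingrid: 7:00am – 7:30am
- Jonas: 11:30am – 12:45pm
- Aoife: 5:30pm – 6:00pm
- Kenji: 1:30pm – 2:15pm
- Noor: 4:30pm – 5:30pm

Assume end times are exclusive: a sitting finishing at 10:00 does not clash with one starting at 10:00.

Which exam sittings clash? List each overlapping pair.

Amara & Jonas, Amara & Kenji, Noor & Sana

Sorted by start: Ingrid, Hannah, Jonas, Amara, Kenji, Sana, Noor, Aoife.
Hannah starts after Ingrid ends; Ingrid is clear from here.
Jonas starts after Hannah ends; Hannah is clear from here.
Amara starts before Jonas ends → Jonas and Amara overlap.
Kenji starts after Jonas ends; Jonas is clear from here.
Kenji starts before Amara ends → Amara and Kenji overlap.
Sana starts after Amara ends; Amara is clear from here.
Sana starts after Kenji ends; Kenji is clear from here.
Noor starts before Sana ends → Sana and Noor overlap.
Aoife starts exactly when Sana ends (back-to-back, no overlap).
Aoife starts exactly when Noor ends (back-to-back, no overlap).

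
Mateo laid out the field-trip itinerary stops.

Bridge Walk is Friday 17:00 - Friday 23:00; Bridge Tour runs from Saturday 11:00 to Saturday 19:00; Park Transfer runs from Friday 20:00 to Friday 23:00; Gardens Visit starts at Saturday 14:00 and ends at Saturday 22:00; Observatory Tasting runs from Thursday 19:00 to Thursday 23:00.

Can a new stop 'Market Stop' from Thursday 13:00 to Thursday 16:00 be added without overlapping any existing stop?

Yes — the slot is free

Observatory Tasting: starts Thursday 19:00 at or after Market Stop ends Thursday 16:00 → clear.
Bridge Walk: starts Friday 17:00 at or after Market Stop ends Thursday 16:00 → clear.
Park Transfer: starts Friday 20:00 at or after Market Stop ends Thursday 16:00 → clear.
Bridge Tour: starts Saturday 11:00 at or after Market Stop ends Thursday 16:00 → clear.
Gardens Visit: starts Saturday 14:00 at or after Market Stop ends Thursday 16:00 → clear.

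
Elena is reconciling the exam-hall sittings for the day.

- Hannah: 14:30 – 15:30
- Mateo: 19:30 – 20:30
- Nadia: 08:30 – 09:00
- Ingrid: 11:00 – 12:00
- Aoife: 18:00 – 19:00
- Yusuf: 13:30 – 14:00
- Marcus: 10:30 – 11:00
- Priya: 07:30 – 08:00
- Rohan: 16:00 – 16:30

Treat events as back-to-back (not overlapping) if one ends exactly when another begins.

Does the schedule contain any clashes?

No

Check each pair: they overlap iff neither finishes before the other starts.
Sorted by start: Priya, Nadia, Marcus, Ingrid, Yusuf, Hannah, Rohan, Aoife, Mateo.
Nadia starts after Priya ends, so Priya has no further overlaps.
Marcus starts after Nadia ends, so Nadia has no further overlaps.
Ingrid starts exactly when Marcus ends (back-to-back, no overlap), so Marcus has no further overlaps.
Yusuf starts after Ingrid ends, so Ingrid has no further overlaps.
Hannah starts after Yusuf ends, so Yusuf has no further overlaps.
Rohan starts after Hannah ends, so Hannah has no further overlaps.
Aoife starts after Rohan ends, so Rohan has no further overlaps.
Mateo starts after Aoife ends.
Every pair is clear; the schedule has no overlaps.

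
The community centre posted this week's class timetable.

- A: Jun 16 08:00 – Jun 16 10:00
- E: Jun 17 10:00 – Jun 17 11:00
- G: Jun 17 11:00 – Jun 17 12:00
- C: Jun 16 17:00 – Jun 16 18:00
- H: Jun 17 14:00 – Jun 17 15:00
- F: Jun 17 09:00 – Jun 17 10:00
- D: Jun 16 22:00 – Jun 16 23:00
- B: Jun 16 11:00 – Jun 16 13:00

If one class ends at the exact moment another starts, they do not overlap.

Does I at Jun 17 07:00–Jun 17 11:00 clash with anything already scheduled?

Yes — it overlaps E, F

A: ends Jun 16 10:00 at or before I starts Jun 17 07:00 → clear.
B: ends Jun 16 13:00 at or before I starts Jun 17 07:00 → clear.
C: ends Jun 16 18:00 at or before I starts Jun 17 07:00 → clear.
D: ends Jun 16 23:00 at or before I starts Jun 17 07:00 → clear.
F: starts Jun 17 09:00 before I ends Jun 17 11:00, and ends Jun 17 10:00 after I starts Jun 17 07:00 → overlap.
E: starts Jun 17 10:00 before I ends Jun 17 11:00, and ends Jun 17 11:00 after I starts Jun 17 07:00 → overlap.
G: starts Jun 17 11:00 at or after I ends Jun 17 11:00 → clear.
H: starts Jun 17 14:00 at or after I ends Jun 17 11:00 → clear.
I overlaps E, F.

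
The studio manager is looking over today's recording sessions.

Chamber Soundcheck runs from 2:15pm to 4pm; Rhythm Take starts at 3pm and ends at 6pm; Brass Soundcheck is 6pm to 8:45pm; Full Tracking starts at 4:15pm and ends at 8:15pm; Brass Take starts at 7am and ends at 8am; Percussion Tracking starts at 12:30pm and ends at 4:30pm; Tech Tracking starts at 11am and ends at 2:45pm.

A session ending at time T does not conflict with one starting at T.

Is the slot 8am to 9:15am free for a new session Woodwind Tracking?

Yes — the slot is free

Brass Take: ends 8am at or before Woodwind Tracking starts 8am → clear.
Tech Tracking: starts 11am at or after Woodwind Tracking ends 9:15am → clear.
Percussion Tracking: starts 12:30pm at or after Woodwind Tracking ends 9:15am → clear.
Chamber Soundcheck: starts 2:15pm at or after Woodwind Tracking ends 9:15am → clear.
Rhythm Take: starts 3pm at or after Woodwind Tracking ends 9:15am → clear.
Full Tracking: starts 4:15pm at or after Woodwind Tracking ends 9:15am → clear.
Brass Soundcheck: starts 6pm at or after Woodwind Tracking ends 9:15am → clear.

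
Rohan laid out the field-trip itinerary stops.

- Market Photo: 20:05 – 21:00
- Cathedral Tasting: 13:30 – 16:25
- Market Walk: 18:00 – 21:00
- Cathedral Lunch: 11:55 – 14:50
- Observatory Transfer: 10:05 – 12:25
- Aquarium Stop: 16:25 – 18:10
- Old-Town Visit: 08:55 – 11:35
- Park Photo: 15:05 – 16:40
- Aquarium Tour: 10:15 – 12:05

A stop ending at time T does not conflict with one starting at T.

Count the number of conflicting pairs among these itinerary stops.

Sorted by start: Old-Town Visit, Observatory Transfer, Aquarium Tour, Cathedral Lunch, Cathedral Tasting, Park Photo, Aquarium Stop, Market Walk, Market Photo.
Observatory Transfer starts before Old-Town Visit ends → Old-Town Visit and Observatory Transfer overlap.
Aquarium Tour starts before Old-Town Visit ends → Old-Town Visit and Aquarium Tour overlap.
Cathedral Lunch starts after Old-Town Visit ends, so Old-Town Visit has no further overlaps.
Aquarium Tour starts before Observatory Transfer ends → Observatory Transfer and Aquarium Tour overlap.
Cathedral Lunch starts before Observatory Transfer ends → Observatory Transfer and Cathedral Lunch overlap.
Cathedral Tasting starts after Observatory Transfer ends, so Observatory Transfer has no further overlaps.
Cathedral Lunch starts before Aquarium Tour ends → Aquarium Tour and Cathedral Lunch overlap.
Cathedral Tasting starts after Aquarium Tour ends, so Aquarium Tour has no further overlaps.
Cathedral Tasting starts before Cathedral Lunch ends → Cathedral Lunch and Cathedral Tasting overlap.
Park Photo starts after Cathedral Lunch ends, so Cathedral Lunch has no further overlaps.
Park Photo starts before Cathedral Tasting ends → Cathedral Tasting and Park Photo overlap.
Aquarium Stop starts exactly when Cathedral Tasting ends (back-to-back, no overlap), so Cathedral Tasting has no further overlaps.
Aquarium Stop starts before Park Photo ends → Park Photo and Aquarium Stop overlap.
Market Walk starts after Park Photo ends, so Park Photo has no further overlaps.
Market Walk starts before Aquarium Stop ends → Aquarium Stop and Market Walk overlap.
Market Photo starts after Aquarium Stop ends.
Market Photo starts before Market Walk ends → Market Walk and Market Photo overlap.
Overlapping pairs: Aquarium Stop & Market Walk, Aquarium Stop & Park Photo, Aquarium Tour & Cathedral Lunch, Aquarium Tour & Observatory Transfer, Aquarium Tour & Old-Town Visit, Cathedral Lunch & Cathedral Tasting, Cathedral Lunch & Observatory Transfer, Cathedral Tasting & Park Photo, Market Photo & Market Walk, Observatory Transfer & Old-Town Visit — 10 in total.

10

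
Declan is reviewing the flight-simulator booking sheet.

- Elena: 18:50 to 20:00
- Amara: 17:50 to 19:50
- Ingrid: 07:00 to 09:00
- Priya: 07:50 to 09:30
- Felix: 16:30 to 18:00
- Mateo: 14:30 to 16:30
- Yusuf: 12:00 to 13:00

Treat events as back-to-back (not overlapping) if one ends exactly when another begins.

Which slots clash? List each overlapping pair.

Amara & Elena, Amara & Felix, Ingrid & Priya

Sorted by start: Ingrid, Priya, Yusuf, Mateo, Felix, Amara, Elena.
Priya starts before Ingrid ends → Ingrid and Priya overlap.
Yusuf starts after Ingrid ends; Ingrid is clear from here.
Yusuf starts after Priya ends; Priya is clear from here.
Mateo starts after Yusuf ends; Yusuf is clear from here.
Felix starts exactly when Mateo ends (back-to-back, no overlap); Mateo is clear from here.
Amara starts before Felix ends → Felix and Amara overlap.
Elena starts after Felix ends.
Elena starts before Amara ends → Amara and Elena overlap.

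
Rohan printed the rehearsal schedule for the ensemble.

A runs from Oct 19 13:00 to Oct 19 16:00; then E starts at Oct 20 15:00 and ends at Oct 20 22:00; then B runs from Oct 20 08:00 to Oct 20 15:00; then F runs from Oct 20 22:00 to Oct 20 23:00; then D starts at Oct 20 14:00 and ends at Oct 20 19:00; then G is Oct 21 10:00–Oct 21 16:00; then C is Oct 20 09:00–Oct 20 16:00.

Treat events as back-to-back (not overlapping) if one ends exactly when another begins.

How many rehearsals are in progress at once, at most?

3

Sort all start/end points and keep a running count:
Oct 19 13:00 start A → 1
Oct 19 16:00 end A → 0
Oct 20 08:00 start B → 1
Oct 20 09:00 start C → 2
Oct 20 14:00 start D → 3
Oct 20 15:00 end B → 2
Oct 20 15:00 start E → 3
Oct 20 16:00 end C → 2
Oct 20 19:00 end D → 1
Oct 20 22:00 end E → 0
Oct 20 22:00 start F → 1
Oct 20 23:00 end F → 0
Oct 21 10:00 start G → 1
Oct 21 16:00 end G → 0
Peak is 3, at Oct 20 14:00 (B, C, D).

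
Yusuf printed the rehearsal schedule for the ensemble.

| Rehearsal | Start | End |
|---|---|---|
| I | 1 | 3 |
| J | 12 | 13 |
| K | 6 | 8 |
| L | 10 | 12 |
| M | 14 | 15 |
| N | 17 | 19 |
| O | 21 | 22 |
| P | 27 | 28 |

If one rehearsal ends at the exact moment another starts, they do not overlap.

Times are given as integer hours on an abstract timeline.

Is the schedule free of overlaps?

Yes

Two intervals overlap when each starts before the other ends.
Sorted by start: I, K, L, J, M, N, O, P.
K starts after I ends, so nothing later overlaps I either.
L starts after K ends, so nothing later overlaps K either.
J starts exactly when L ends (back-to-back, no overlap), so nothing later overlaps L either.
M starts after J ends, so nothing later overlaps J either.
N starts after M ends, so nothing later overlaps M either.
O starts after N ends, so nothing later overlaps N either.
P starts after O ends.
Every pair is clear; the schedule has no overlaps.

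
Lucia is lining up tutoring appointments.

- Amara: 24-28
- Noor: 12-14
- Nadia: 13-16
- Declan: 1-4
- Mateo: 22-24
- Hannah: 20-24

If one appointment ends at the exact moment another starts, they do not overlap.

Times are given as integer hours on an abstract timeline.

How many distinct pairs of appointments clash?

Sorted by start: Declan, Noor, Nadia, Hannah, Mateo, Amara.
Noor starts after Declan ends; Declan is clear from here.
Nadia starts before Noor ends → Noor and Nadia overlap.
Hannah starts after Noor ends; Noor is clear from here.
Hannah starts after Nadia ends; Nadia is clear from here.
Mateo starts before Hannah ends → Hannah and Mateo overlap.
Amara starts exactly when Hannah ends (back-to-back, no overlap).
Amara starts exactly when Mateo ends (back-to-back, no overlap).
Overlapping pairs: Hannah & Mateo, Nadia & Noor — 2 in total.

2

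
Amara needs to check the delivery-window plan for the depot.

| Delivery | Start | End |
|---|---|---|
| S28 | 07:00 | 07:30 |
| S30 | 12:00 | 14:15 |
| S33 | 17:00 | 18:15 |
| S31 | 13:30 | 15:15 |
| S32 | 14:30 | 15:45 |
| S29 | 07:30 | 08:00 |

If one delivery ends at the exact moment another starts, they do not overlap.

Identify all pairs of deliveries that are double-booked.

Sorted by start: S28, S29, S30, S31, S32, S33.
S29 starts exactly when S28 ends (back-to-back, no overlap), so nothing later overlaps S28 either.
S30 starts after S29 ends, so nothing later overlaps S29 either.
S31 starts before S30 ends → S30 and S31 overlap.
S32 starts after S30 ends, so nothing later overlaps S30 either.
S32 starts before S31 ends → S31 and S32 overlap.
S33 starts after S31 ends.
S33 starts after S32 ends.

S30 & S31, S31 & S32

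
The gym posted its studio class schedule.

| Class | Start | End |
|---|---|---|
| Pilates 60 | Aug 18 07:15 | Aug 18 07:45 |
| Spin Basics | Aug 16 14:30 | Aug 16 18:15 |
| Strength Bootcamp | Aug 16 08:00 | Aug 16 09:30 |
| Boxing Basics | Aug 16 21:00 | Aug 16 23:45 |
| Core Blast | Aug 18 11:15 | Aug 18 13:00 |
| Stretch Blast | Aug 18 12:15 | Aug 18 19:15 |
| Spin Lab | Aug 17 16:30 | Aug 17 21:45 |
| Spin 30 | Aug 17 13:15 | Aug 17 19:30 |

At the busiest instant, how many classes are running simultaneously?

2

Sweep the timeline, counting +1 at each start and −1 at each end (ends before starts at a tie):
Aug 16 08:00 start Strength Bootcamp → 1
Aug 16 09:30 end Strength Bootcamp → 0
Aug 16 14:30 start Spin Basics → 1
Aug 16 18:15 end Spin Basics → 0
Aug 16 21:00 start Boxing Basics → 1
Aug 16 23:45 end Boxing Basics → 0
Aug 17 13:15 start Spin 30 → 1
Aug 17 16:30 start Spin Lab → 2
Aug 17 19:30 end Spin 30 → 1
Aug 17 21:45 end Spin Lab → 0
Aug 18 07:15 start Pilates 60 → 1
Aug 18 07:45 end Pilates 60 → 0
Aug 18 11:15 start Core Blast → 1
Aug 18 12:15 start Stretch Blast → 2
Aug 18 13:00 end Core Blast → 1
Aug 18 19:15 end Stretch Blast → 0
Peak is 2, at Aug 17 16:30 (Spin 30, Spin Lab).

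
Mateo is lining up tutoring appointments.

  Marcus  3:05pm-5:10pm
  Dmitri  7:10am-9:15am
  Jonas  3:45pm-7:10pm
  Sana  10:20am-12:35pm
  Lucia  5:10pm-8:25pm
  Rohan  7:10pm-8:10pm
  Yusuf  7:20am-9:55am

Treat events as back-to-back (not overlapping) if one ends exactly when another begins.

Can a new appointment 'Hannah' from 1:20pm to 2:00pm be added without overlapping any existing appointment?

Dmitri: ends 9:15am at or before Hannah starts 1:20pm → clear.
Yusuf: ends 9:55am at or before Hannah starts 1:20pm → clear.
Sana: ends 12:35pm at or before Hannah starts 1:20pm → clear.
Marcus: starts 3:05pm at or after Hannah ends 2:00pm → clear.
Jonas: starts 3:45pm at or after Hannah ends 2:00pm → clear.
Lucia: starts 5:10pm at or after Hannah ends 2:00pm → clear.
Rohan: starts 7:10pm at or after Hannah ends 2:00pm → clear.

Yes — the slot is free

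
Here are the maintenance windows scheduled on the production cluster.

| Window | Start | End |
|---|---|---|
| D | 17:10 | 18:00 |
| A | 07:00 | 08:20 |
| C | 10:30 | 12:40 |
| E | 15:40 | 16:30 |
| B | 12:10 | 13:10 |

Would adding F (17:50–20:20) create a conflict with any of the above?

A: ends 08:20 at or before F starts 17:50 → clear.
C: ends 12:40 at or before F starts 17:50 → clear.
B: ends 13:10 at or before F starts 17:50 → clear.
E: ends 16:30 at or before F starts 17:50 → clear.
D: starts 17:10 before F ends 20:20, and ends 18:00 after F starts 17:50 → overlap.
F overlaps D.

Yes — it overlaps D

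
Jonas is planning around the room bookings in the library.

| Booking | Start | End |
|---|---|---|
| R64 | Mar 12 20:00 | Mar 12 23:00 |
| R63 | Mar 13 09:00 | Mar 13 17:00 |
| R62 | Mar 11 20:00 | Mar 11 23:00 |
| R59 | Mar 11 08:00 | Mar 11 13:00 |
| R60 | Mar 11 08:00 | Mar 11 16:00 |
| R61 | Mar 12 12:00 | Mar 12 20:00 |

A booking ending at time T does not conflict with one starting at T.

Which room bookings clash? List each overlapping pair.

Sorted by start: R59, R60, R62, R61, R64, R63.
R60 starts before R59 ends → R59 and R60 overlap.
R62 starts after R59 ends; R59 is clear from here.
R62 starts after R60 ends; R60 is clear from here.
R61 starts after R62 ends; R62 is clear from here.
R64 starts exactly when R61 ends (back-to-back, no overlap); R61 is clear from here.
R63 starts after R64 ends.

R59 & R60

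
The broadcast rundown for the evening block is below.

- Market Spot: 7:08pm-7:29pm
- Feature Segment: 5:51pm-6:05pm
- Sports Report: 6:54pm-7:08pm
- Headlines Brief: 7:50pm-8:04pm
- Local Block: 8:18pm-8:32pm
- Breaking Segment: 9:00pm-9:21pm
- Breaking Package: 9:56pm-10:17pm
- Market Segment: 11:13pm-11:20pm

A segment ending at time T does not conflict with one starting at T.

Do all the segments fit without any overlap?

Yes

Sorted by start: Feature Segment, Sports Report, Market Spot, Headlines Brief, Local Block, Breaking Segment, Breaking Package, Market Segment.
Sports Report starts after Feature Segment ends, so nothing later overlaps Feature Segment either.
Market Spot starts exactly when Sports Report ends (back-to-back, no overlap), so nothing later overlaps Sports Report either.
Headlines Brief starts after Market Spot ends, so nothing later overlaps Market Spot either.
Local Block starts after Headlines Brief ends, so nothing later overlaps Headlines Brief either.
Breaking Segment starts after Local Block ends, so nothing later overlaps Local Block either.
Breaking Package starts after Breaking Segment ends, so nothing later overlaps Breaking Segment either.
Market Segment starts after Breaking Package ends.
Every pair is clear; the schedule has no overlaps.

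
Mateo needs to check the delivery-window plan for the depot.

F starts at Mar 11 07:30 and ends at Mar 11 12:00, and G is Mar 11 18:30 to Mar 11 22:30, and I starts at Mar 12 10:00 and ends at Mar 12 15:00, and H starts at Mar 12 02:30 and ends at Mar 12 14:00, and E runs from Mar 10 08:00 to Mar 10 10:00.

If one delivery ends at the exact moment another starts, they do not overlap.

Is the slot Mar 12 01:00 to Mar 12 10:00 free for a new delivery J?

E: ends Mar 10 10:00 at or before J starts Mar 12 01:00 → clear.
F: ends Mar 11 12:00 at or before J starts Mar 12 01:00 → clear.
G: ends Mar 11 22:30 at or before J starts Mar 12 01:00 → clear.
H: starts Mar 12 02:30 before J ends Mar 12 10:00, and ends Mar 12 14:00 after J starts Mar 12 01:00 → overlap.
I: starts Mar 12 10:00 at or after J ends Mar 12 10:00 → clear.
J overlaps H.

No — it overlaps H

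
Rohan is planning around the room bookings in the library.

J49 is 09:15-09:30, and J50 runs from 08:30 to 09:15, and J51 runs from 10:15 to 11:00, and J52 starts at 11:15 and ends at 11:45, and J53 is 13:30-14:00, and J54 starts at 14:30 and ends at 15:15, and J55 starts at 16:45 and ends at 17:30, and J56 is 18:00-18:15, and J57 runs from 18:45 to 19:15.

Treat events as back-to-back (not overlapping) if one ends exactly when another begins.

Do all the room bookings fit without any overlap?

Two intervals overlap when each starts before the other ends.
Sorted by start: J50, J49, J51, J52, J53, J54, J55, J56, J57.
J49 starts exactly when J50 ends (back-to-back, no overlap); J50 is clear from here.
J51 starts after J49 ends; J49 is clear from here.
J52 starts after J51 ends; J51 is clear from here.
J53 starts after J52 ends; J52 is clear from here.
J54 starts after J53 ends; J53 is clear from here.
J55 starts after J54 ends; J54 is clear from here.
J56 starts after J55 ends; J55 is clear from here.
J57 starts after J56 ends.
Every pair is clear; the schedule has no overlaps.

Yes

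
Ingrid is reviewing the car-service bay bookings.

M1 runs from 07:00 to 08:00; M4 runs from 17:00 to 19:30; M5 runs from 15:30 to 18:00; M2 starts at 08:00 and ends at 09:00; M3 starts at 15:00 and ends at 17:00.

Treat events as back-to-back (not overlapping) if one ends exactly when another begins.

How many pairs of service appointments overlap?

2

Sorted by start: M1, M2, M3, M5, M4.
M2 starts exactly when M1 ends (back-to-back, no overlap); M1 is clear from here.
M3 starts after M2 ends; M2 is clear from here.
M5 starts before M3 ends → M3 and M5 overlap.
M4 starts exactly when M3 ends (back-to-back, no overlap).
M4 starts before M5 ends → M5 and M4 overlap.
Overlapping pairs: M3 & M5, M4 & M5 — 2 in total.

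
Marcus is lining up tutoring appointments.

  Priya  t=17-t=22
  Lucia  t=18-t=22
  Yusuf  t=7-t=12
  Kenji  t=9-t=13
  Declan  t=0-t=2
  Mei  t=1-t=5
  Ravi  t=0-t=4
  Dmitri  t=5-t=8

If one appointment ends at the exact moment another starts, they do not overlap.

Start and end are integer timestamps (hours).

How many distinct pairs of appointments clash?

Sorted by start: Declan, Ravi, Mei, Dmitri, Yusuf, Kenji, Priya, Lucia.
Ravi starts before Declan ends → Declan and Ravi overlap.
Mei starts before Declan ends → Declan and Mei overlap.
Dmitri starts after Declan ends, so Declan has no further overlaps.
Mei starts before Ravi ends → Ravi and Mei overlap.
Dmitri starts after Ravi ends, so Ravi has no further overlaps.
Dmitri starts exactly when Mei ends (back-to-back, no overlap), so Mei has no further overlaps.
Yusuf starts before Dmitri ends → Dmitri and Yusuf overlap.
Kenji starts after Dmitri ends, so Dmitri has no further overlaps.
Kenji starts before Yusuf ends → Yusuf and Kenji overlap.
Priya starts after Yusuf ends, so Yusuf has no further overlaps.
Priya starts after Kenji ends, so Kenji has no further overlaps.
Lucia starts before Priya ends → Priya and Lucia overlap.
Overlapping pairs: Declan & Mei, Declan & Ravi, Dmitri & Yusuf, Kenji & Yusuf, Lucia & Priya, Mei & Ravi — 6 in total.

6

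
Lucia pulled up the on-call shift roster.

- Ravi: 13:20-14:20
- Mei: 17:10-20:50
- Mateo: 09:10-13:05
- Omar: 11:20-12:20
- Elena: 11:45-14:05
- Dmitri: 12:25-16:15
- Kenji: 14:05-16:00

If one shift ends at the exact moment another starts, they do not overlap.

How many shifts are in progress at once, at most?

Sweep the timeline, counting +1 at each start and −1 at each end (ends before starts at a tie):
09:10 start Mateo → 1
11:20 start Omar → 2
11:45 start Elena → 3
12:20 end Omar → 2
12:25 start Dmitri → 3
13:05 end Mateo → 2
13:20 start Ravi → 3
14:05 end Elena → 2
14:05 start Kenji → 3
14:20 end Ravi → 2
16:00 end Kenji → 1
16:15 end Dmitri → 0
17:10 start Mei → 1
20:50 end Mei → 0
Peak is 3, at 11:45 (Elena, Mateo, Omar).

3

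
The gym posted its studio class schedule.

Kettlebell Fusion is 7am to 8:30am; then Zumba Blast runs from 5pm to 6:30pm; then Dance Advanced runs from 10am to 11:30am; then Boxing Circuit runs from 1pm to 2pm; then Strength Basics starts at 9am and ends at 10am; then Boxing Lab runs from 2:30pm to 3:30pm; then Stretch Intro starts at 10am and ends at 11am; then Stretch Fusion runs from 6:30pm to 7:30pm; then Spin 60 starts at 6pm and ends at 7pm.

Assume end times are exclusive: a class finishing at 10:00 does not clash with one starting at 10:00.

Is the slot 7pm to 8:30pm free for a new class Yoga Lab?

Kettlebell Fusion: ends 8:30am at or before Yoga Lab starts 7pm → clear.
Strength Basics: ends 10am at or before Yoga Lab starts 7pm → clear.
Stretch Intro: ends 11am at or before Yoga Lab starts 7pm → clear.
Dance Advanced: ends 11:30am at or before Yoga Lab starts 7pm → clear.
Boxing Circuit: ends 2pm at or before Yoga Lab starts 7pm → clear.
Boxing Lab: ends 3:30pm at or before Yoga Lab starts 7pm → clear.
Zumba Blast: ends 6:30pm at or before Yoga Lab starts 7pm → clear.
Spin 60: ends 7pm at or before Yoga Lab starts 7pm → clear.
Stretch Fusion: starts 6:30pm before Yoga Lab ends 8:30pm, and ends 7:30pm after Yoga Lab starts 7pm → overlap.
Yoga Lab overlaps Stretch Fusion.

No — it overlaps Stretch Fusion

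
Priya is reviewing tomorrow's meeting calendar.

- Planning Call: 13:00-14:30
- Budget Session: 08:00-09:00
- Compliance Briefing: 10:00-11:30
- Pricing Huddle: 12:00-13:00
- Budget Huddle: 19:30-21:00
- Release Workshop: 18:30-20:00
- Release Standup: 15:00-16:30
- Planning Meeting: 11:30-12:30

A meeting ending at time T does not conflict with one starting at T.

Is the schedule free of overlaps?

No

Sorted by start: Budget Session, Compliance Briefing, Planning Meeting, Pricing Huddle, Planning Call, Release Standup, Release Workshop, Budget Huddle.
Compliance Briefing starts after Budget Session ends; Budget Session is clear from here.
Planning Meeting starts exactly when Compliance Briefing ends (back-to-back, no overlap); Compliance Briefing is clear from here.
Pricing Huddle starts before Planning Meeting ends → Planning Meeting and Pricing Huddle overlap.
That's a conflict, so the schedule is not conflict-free.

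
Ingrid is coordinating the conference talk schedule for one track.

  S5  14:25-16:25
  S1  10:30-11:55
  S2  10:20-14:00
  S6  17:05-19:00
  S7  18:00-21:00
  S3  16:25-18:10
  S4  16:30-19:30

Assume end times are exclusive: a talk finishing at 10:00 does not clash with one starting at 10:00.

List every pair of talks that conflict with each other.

S1 & S2, S3 & S4, S3 & S6, S3 & S7, S4 & S6, S4 & S7, S6 & S7

Two intervals overlap when each starts before the other ends.
Sorted by start: S2, S1, S5, S3, S4, S6, S7.
S1 starts before S2 ends → S2 and S1 overlap.
S5 starts after S2 ends; S2 is clear from here.
S5 starts after S1 ends; S1 is clear from here.
S3 starts exactly when S5 ends (back-to-back, no overlap); S5 is clear from here.
S4 starts before S3 ends → S3 and S4 overlap.
S6 starts before S3 ends → S3 and S6 overlap.
S7 starts before S3 ends → S3 and S7 overlap.
S6 starts before S4 ends → S4 and S6 overlap.
S7 starts before S4 ends → S4 and S7 overlap.
S7 starts before S6 ends → S6 and S7 overlap.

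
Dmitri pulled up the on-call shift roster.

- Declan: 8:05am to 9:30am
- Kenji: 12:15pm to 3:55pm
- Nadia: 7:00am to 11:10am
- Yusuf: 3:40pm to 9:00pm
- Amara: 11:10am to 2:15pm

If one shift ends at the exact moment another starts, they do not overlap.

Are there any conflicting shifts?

Sorted by start: Nadia, Declan, Amara, Kenji, Yusuf.
Declan starts before Nadia ends → Nadia and Declan overlap.
That's a conflict, so the schedule is not conflict-free.

Yes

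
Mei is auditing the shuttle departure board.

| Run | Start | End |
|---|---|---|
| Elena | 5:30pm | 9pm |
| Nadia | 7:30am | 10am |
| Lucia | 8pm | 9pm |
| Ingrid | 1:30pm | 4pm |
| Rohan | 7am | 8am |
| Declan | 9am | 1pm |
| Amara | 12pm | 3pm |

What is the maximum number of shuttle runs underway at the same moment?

Walk through starts and ends in time order (an end at T is processed before a start at T):
7am start Rohan → 1
7:30am start Nadia → 2
8am end Rohan → 1
9am start Declan → 2
10am end Nadia → 1
12pm start Amara → 2
1pm end Declan → 1
1:30pm start Ingrid → 2
3pm end Amara → 1
4pm end Ingrid → 0
5:30pm start Elena → 1
8pm start Lucia → 2
9pm end Elena → 1
9pm end Lucia → 0
Peak is 2, at 7:30am (Nadia, Rohan).

2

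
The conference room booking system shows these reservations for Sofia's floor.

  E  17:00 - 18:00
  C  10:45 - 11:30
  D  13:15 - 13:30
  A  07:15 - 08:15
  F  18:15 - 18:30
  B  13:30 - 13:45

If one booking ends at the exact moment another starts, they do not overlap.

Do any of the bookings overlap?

No

Sorted by start: A, C, D, B, E, F.
C starts after A ends, so nothing later overlaps A either.
D starts after C ends, so nothing later overlaps C either.
B starts exactly when D ends (back-to-back, no overlap), so nothing later overlaps D either.
E starts after B ends, so nothing later overlaps B either.
F starts after E ends.
Every pair is clear; the schedule has no overlaps.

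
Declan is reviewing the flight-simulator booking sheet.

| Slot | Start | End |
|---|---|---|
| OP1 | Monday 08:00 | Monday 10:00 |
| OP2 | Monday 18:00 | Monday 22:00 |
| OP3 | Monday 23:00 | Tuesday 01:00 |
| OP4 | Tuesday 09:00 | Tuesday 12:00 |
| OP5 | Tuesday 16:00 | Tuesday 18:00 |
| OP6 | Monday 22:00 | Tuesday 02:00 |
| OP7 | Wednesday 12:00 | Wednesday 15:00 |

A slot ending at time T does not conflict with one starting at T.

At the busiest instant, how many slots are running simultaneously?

Sweep the timeline, counting +1 at each start and −1 at each end (ends before starts at a tie):
Monday 08:00 start OP1 → 1
Monday 10:00 end OP1 → 0
Monday 18:00 start OP2 → 1
Monday 22:00 end OP2 → 0
Monday 22:00 start OP6 → 1
Monday 23:00 start OP3 → 2
Tuesday 01:00 end OP3 → 1
Tuesday 02:00 end OP6 → 0
Tuesday 09:00 start OP4 → 1
Tuesday 12:00 end OP4 → 0
Tuesday 16:00 start OP5 → 1
Tuesday 18:00 end OP5 → 0
Wednesday 12:00 start OP7 → 1
Wednesday 15:00 end OP7 → 0
Peak is 2, at Monday 23:00 (OP3, OP6).

2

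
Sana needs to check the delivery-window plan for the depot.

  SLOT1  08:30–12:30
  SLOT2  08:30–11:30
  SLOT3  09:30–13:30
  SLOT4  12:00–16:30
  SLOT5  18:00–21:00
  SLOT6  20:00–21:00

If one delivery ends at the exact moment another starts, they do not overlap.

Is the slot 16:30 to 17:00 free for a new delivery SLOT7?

Yes — the slot is free

SLOT1: ends 12:30 at or before SLOT7 starts 16:30 → clear.
SLOT2: ends 11:30 at or before SLOT7 starts 16:30 → clear.
SLOT3: ends 13:30 at or before SLOT7 starts 16:30 → clear.
SLOT4: ends 16:30 at or before SLOT7 starts 16:30 → clear.
SLOT5: starts 18:00 at or after SLOT7 ends 17:00 → clear.
SLOT6: starts 20:00 at or after SLOT7 ends 17:00 → clear.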